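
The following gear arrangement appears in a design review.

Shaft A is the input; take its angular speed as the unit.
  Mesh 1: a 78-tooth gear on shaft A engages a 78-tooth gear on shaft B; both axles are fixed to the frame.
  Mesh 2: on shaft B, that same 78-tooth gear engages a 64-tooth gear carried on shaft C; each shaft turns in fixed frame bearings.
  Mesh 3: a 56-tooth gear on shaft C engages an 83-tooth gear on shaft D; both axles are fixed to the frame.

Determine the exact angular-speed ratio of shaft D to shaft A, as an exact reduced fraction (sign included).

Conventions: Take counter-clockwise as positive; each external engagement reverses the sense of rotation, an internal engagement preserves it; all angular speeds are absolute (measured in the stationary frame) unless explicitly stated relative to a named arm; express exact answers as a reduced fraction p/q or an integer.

class = fixed-axis compound train [3 meshes; 3 ratios multiply, 3 sense flips]
mesh 1 [78T→78T]: running ratio 1, sense −
mesh 2 [78T→64T]: running ratio 39/32, sense +
mesh 3 [56T→83T]: running ratio 273/332, sense −
ω_out/ω_in = -273/332

-273/332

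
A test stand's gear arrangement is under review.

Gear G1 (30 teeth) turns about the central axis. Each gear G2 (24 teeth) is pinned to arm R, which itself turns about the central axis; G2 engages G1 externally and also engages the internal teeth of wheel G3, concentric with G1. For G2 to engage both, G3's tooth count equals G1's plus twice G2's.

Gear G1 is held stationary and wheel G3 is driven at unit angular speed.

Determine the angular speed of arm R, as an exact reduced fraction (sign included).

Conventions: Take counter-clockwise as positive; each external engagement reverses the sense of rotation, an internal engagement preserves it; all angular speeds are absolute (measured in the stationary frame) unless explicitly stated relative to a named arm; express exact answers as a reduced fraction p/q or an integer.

planetary set (30T centre, 24T on arm, 78T internal) — Willis relation
ring teeth: 30 + 2·24 = 78
30(ω_sun−ω_arm) = −78(ω_ring−ω_arm),  ω_sun = 0, ω_ring = 1
30(0−ω_arm) = −78(1−ω_arm)  ⇒  108·ω_arm = 78  ⇒  ω_arm = 13/18
exact speed ratio = 13/18

13/18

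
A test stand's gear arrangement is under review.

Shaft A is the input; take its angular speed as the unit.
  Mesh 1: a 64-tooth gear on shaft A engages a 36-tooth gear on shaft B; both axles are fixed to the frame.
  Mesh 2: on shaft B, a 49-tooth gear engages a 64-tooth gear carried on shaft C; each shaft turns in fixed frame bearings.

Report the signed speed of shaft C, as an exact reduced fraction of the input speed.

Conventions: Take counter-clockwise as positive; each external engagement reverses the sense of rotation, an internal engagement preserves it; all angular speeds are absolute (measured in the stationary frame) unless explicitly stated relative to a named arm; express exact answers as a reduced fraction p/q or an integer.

2-mesh fixed-axis compound train (all bearings frame-fixed)
mesh 1 [64T→36T]: |ω|/ω_in = 1×64/36 = 16/9, sense flips to −
mesh 2 [49T→64T]: |ω|/ω_in = (16/9)×49/64 = 49/36, sense flips to +
signed output speed (× input speed) = 49/36

49/36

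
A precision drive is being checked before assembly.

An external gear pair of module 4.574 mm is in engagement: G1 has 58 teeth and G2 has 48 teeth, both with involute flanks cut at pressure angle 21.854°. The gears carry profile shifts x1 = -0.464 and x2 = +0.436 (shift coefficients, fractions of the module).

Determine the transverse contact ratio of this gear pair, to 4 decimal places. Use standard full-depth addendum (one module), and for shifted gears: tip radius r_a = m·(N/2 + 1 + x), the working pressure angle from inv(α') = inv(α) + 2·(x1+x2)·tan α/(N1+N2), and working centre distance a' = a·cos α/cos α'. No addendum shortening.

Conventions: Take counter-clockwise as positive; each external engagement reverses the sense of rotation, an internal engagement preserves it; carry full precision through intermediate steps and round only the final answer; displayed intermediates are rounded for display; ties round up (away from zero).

recognized (one external pair, fixed centres): single-mesh tooth geometry, m = 4.574, N1 = 58, N2 = 48
base radii: r_b1 = 123.113449, r_b2 = 101.886993
tip radii: r_a1 = 135.097664, r_a2 = 116.344264
inv(α') = inv(21.854°) + 2·(-0.464+0.436)·tan α/(58+48) = 0.01942899  ⇒  α' = 21.77824°
a' = a·cos α / cos α' = 242.4220·cos 21.854°/cos 21.77824° = 242.293717
action lengths: √(r_a1²−r_b1²) = 55.627847, √(r_a2²−r_b2²) = 56.169640
base pitch p_b = π·m·cos α = 13.336976
CR = (55.627847 + 56.169640 − 242.293717·sin 21.77824°)/13.336976 = 1.642265
contact ratio ≈ 1.6423

1.6423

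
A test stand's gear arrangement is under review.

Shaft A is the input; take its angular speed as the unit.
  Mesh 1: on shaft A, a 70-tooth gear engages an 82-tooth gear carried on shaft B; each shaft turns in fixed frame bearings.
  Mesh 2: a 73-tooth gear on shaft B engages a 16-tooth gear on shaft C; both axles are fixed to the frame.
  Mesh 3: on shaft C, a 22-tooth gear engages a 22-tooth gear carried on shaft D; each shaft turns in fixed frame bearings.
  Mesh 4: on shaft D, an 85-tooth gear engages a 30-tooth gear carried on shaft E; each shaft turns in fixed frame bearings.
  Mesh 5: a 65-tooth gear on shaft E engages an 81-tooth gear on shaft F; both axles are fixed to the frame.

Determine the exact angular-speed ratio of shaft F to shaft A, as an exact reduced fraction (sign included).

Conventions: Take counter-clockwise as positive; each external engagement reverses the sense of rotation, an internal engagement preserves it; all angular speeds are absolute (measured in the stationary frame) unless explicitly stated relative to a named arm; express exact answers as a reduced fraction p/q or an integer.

class = fixed-axis compound train [5 meshes; 5 ratios multiply, 5 sense flips]
mesh 1 [70T→82T]: running ratio 35/41, sense −
mesh 2 [73T→16T]: running ratio 2555/656, sense +
mesh 3 [22T→22T]: running ratio 2555/656, sense −
mesh 4 [85T→30T]: running ratio 43435/3936, sense +
mesh 5 [65T→81T]: running ratio 2823275/318816, sense −
ω_out/ω_in = -2823275/318816

-2823275/318816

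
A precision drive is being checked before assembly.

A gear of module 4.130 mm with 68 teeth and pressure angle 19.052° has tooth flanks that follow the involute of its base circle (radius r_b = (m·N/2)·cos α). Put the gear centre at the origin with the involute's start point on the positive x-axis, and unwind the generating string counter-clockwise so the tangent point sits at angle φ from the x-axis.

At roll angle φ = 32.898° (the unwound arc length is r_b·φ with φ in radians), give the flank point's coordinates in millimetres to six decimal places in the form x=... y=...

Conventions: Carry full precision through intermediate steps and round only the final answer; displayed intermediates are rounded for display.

single-mesh involute tooth geometry (68T wheel at module 4.130)
pitch radius r_p = m·N/2 = 4.130·68/2 = 140.420000
base radius r_b = r_p·cos α = 140.420000·cos 19.052° = 132.728173
roll angle φ = 32.898° = 0.57417842 rad
x = r_b·(cos φ + φ·sin φ) = 152.836629
y = r_b·(sin φ − φ·cos φ) = 8.102079

x=152.836629 y=8.102079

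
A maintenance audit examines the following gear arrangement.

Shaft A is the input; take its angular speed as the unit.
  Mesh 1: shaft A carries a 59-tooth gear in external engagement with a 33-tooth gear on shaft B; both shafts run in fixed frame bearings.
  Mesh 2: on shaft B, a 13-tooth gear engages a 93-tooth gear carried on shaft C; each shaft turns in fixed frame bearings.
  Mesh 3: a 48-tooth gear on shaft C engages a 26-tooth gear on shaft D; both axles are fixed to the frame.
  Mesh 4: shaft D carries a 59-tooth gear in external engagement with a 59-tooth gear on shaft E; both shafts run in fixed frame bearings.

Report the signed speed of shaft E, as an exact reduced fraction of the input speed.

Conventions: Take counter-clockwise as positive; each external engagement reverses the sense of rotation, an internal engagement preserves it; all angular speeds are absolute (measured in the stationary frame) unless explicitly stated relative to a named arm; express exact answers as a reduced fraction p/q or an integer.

4-mesh fixed-axis compound train (all bearings frame-fixed)
mesh 1 [59T→33T]: |ω|/ω_in = 1×59/33 = 59/33, sense flips to −
mesh 2 [13T→93T]: |ω|/ω_in = (59/33)×13/93 = 767/3069, sense flips to +
mesh 3 [48T→26T]: |ω|/ω_in = (767/3069)×48/26 = 472/1023, sense flips to −
mesh 4 [59T→59T]: |ω|/ω_in = (472/1023)×59/59 = 472/1023, sense flips to +
signed output speed (× input speed) = 472/1023

472/1023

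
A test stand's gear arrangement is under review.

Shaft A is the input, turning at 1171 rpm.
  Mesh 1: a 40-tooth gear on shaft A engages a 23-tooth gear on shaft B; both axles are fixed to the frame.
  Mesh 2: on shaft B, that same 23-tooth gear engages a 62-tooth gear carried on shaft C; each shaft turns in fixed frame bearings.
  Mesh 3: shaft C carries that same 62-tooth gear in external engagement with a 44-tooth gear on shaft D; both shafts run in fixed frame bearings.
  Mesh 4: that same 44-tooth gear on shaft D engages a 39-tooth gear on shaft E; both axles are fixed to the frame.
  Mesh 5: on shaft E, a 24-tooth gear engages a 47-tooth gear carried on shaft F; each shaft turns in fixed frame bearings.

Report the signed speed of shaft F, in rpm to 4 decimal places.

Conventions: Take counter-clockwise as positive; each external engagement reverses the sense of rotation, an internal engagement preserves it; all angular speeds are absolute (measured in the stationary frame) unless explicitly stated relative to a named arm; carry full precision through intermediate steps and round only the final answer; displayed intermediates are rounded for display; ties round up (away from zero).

topology: fixed-axis compound train — 5 meshes, A→F
mesh 1 [40T→23T]: ω = 1171.0000×40/23 = 2036.5217 rpm, sense flips to −
mesh 2 [23T→62T]: ω = 2036.5217×23/62 = 755.4839 rpm, sense flips to +
mesh 3 [62T→44T]: ω = 755.4839×62/44 = 1064.5455 rpm, sense flips to −
mesh 4 [44T→39T]: ω = 1064.5455×44/39 = 1201.0256 rpm, sense flips to +
mesh 5 [24T→47T]: ω = 1201.0256×24/47 = 613.2897 rpm, sense flips to −
signed output speed = -613.2897 rpm

-613.2897 rpm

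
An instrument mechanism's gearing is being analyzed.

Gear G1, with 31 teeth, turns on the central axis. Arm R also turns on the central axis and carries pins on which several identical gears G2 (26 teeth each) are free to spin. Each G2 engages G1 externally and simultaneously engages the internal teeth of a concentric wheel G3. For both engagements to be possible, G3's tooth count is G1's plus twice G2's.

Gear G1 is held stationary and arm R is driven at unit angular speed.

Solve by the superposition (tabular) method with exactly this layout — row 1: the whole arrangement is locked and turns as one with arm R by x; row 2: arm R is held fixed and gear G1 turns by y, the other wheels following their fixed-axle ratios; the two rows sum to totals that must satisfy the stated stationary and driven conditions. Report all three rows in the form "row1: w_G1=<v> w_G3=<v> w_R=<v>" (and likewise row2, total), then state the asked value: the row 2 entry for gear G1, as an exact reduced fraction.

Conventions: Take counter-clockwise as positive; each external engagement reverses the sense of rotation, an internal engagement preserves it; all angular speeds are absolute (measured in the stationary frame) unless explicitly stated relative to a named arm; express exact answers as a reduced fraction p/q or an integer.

planetary set (31T centre, 26T on arm, 83T internal) — Willis relation
row 1 — lock + rotate with arm: ω_sun = ω_ring = ω_arm = x
row 2 — arm fixed, fixed-axis ratios: sun y, ring −(31/83)·y, arm 0
boundary: total ω_sun = x + y = 0 and total ω_arm = x = 1  ⇒  y = -1, x = 1
row 2 ring = −(31/83)·(-1) = 31/83
totals (row 1 + row 2): sun 1 + (-1) = 0, ring 1 + 31/83 = 114/83, arm 1 + 0 = 1
asked cell (row2, sun) = -1

row1: w_G1=1 w_G3=1 w_R=1
row2: w_G1=-1 w_G3=31/83 w_R=0
total: w_G1=0 w_G3=114/83 w_R=1
asked value: -1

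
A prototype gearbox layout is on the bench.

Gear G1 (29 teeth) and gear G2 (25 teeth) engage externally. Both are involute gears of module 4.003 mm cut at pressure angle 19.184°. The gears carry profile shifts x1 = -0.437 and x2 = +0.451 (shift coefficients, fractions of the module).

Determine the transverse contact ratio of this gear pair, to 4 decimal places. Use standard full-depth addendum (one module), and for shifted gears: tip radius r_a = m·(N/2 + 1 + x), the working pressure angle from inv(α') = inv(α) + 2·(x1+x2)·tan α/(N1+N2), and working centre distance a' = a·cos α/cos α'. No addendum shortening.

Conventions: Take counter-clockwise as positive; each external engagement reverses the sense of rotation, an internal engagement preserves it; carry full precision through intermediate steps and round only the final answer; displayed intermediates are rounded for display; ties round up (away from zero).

recognized (one external pair, fixed centres): single-mesh tooth geometry, m = 4.003, N1 = 29, N2 = 25
base radii: r_b1 = 54.820238, r_b2 = 47.258826
tip radii: r_a1 = 60.297189, r_a2 = 55.845853
inv(α') = inv(19.184°) + 2·(-0.437+0.451)·tan α/(29+25) = 0.01328020  ⇒  α' = 19.26898°
a' = a·cos α / cos α' = 108.0810·cos 19.184°/cos 19.26898° = 108.136923
action lengths: √(r_a1²−r_b1²) = 25.109609, √(r_a2²−r_b2²) = 29.755044
base pitch p_b = π·m·cos α = 11.877438
CR = (25.109609 + 29.755044 − 108.136923·sin 19.26898°)/11.877438 = 1.614751
contact ratio ≈ 1.6148

1.6148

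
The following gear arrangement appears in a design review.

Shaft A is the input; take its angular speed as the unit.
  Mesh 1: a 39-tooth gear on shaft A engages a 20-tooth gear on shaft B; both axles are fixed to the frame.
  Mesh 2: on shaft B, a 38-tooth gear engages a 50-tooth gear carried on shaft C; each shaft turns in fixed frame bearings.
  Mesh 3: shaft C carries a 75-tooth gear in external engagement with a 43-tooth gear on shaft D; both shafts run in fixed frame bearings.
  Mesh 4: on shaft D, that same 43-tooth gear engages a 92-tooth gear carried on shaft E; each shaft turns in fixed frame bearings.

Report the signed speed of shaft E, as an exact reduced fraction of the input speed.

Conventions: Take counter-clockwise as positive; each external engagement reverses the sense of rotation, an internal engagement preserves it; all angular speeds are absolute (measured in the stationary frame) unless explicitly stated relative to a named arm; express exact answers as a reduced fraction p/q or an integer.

4-mesh fixed-axis compound train (all bearings frame-fixed)
mesh 1 [39T→20T]: |ω|/ω_in = 1×39/20 = 39/20, sense flips to −
mesh 2 [38T→50T]: |ω|/ω_in = (39/20)×38/50 = 741/500, sense flips to +
mesh 3 [75T→43T]: |ω|/ω_in = (741/500)×75/43 = 2223/860, sense flips to −
mesh 4 [43T→92T]: |ω|/ω_in = (2223/860)×43/92 = 2223/1840, sense flips to +
signed output speed (× input speed) = 2223/1840

2223/1840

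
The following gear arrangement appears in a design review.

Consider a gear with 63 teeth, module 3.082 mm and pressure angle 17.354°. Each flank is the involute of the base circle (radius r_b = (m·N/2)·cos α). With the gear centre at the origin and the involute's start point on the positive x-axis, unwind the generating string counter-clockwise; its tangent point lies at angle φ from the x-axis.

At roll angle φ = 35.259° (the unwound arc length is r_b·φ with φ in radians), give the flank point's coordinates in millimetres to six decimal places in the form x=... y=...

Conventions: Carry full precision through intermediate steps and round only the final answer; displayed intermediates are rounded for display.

x=108.583125 y=6.929377

topology: single-mesh involute geometry — m = 3.082, N = 63
pitch radius r_p = m·N/2 = 3.082·63/2 = 97.083000
base radius r_b = r_p·cos α = 97.083000·cos 17.354° = 92.663792
roll angle φ = 35.259° = 0.61538564 rad
x = r_b·(cos φ + φ·sin φ) = 108.583125
y = r_b·(sin φ − φ·cos φ) = 6.929377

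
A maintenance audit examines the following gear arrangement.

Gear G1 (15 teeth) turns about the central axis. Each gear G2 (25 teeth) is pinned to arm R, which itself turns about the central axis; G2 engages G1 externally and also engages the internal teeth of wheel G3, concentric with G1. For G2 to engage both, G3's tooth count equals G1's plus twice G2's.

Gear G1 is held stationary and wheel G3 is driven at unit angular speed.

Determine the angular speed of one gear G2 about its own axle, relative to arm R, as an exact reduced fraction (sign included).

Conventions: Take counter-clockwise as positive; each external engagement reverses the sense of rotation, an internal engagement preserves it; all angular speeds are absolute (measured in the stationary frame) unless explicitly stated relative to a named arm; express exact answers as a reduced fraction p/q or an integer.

planetary set (15T centre, 25T on arm, 65T internal) — Willis relation
ring teeth: 15 + 2·25 = 65
15(ω_sun−ω_arm) = −65(ω_ring−ω_arm),  ω_sun = 0, ω_ring = 1
15(0−ω_arm) = −65(1−ω_arm)  ⇒  80·ω_arm = 65  ⇒  ω_arm = 13/16
sun–planet mesh: 15·(0−13/16) = −25·(ω_p−ω_arm)  ⇒  ω_p−ω_arm = 39/80
exact speed ratio = 39/80

39/80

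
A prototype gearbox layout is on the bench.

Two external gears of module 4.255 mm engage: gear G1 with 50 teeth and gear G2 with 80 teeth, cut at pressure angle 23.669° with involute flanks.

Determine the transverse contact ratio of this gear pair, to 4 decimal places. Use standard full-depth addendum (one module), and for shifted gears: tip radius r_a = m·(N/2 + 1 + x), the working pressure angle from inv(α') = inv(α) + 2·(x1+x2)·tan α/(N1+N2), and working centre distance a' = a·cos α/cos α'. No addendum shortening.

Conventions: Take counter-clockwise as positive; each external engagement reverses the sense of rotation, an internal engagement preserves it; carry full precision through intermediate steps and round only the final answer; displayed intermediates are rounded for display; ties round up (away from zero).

1.6097

topology: single-mesh involute geometry — m = 4.255, 50T/80T pair
base radii: r_b1 = 97.426728, r_b2 = 155.882765
tip radii: r_a1 = 110.630000, r_a2 = 174.455000
no profile shift: α' = α, a' = a
action lengths: √(r_a1²−r_b1²) = 52.412113, √(r_a2²−r_b2²) = 78.326947
base pitch p_b = π·m·cos α = 12.243004
CR = (52.412113 + 78.326947 − 276.575000·sin 23.66900°)/12.243004 = 1.609686
contact ratio ≈ 1.6097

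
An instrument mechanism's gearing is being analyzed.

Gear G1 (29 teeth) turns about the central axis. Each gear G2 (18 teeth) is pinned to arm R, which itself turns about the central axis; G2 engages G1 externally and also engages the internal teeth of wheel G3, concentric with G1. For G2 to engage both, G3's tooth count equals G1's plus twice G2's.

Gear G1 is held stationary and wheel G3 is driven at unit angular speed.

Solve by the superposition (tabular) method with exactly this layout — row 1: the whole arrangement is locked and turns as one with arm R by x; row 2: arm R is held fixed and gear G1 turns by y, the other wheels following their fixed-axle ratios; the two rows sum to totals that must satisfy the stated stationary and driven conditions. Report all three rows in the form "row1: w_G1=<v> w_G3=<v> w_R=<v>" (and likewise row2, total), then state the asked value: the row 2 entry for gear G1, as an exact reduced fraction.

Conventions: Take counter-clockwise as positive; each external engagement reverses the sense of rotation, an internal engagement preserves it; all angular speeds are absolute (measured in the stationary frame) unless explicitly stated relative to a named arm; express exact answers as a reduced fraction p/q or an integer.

topology: planetary set — G1 29T / G2 18T / G3 65T, arm = carrier (Willis)
row 1 (train locked, turned with arm): all members turn x
row 2: sun turns y, ring = −(29/65)·y, arm 0
boundary: total ω_sun = x + y = 0 and total ω_ring = x − (29/65)·y = 1  ⇒  y = -65/94, x = 65/94
row 2 ring = −(29/65)·(-65/94) = 29/94
totals (row 1 + row 2): sun 65/94 + (-65/94) = 0, ring 65/94 + 29/94 = 1, arm 65/94 + 0 = 65/94
asked cell (row2, sun) = -65/94

row1: w_G1=65/94 w_G3=65/94 w_R=65/94
row2: w_G1=-65/94 w_G3=29/94 w_R=0
total: w_G1=0 w_G3=1 w_R=65/94
asked value: -65/94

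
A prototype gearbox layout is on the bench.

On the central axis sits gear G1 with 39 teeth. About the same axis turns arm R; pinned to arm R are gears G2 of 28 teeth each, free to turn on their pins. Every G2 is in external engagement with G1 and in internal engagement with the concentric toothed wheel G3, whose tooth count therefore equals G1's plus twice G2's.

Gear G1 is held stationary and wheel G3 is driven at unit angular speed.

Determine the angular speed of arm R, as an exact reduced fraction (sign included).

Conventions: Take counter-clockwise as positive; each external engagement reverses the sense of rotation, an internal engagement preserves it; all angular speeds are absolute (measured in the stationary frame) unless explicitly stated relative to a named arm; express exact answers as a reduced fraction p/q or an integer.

95/134

recognized (axles ride arm R): planetary set, 39/28/95 teeth
ring teeth: 39 + 2·28 = 95
39(ω_sun−ω_arm) = −95(ω_ring−ω_arm),  ω_sun = 0, ω_ring = 1
39(0−ω_arm) = −95(1−ω_arm)  ⇒  134·ω_arm = 95  ⇒  ω_arm = 95/134
exact speed ratio = 95/134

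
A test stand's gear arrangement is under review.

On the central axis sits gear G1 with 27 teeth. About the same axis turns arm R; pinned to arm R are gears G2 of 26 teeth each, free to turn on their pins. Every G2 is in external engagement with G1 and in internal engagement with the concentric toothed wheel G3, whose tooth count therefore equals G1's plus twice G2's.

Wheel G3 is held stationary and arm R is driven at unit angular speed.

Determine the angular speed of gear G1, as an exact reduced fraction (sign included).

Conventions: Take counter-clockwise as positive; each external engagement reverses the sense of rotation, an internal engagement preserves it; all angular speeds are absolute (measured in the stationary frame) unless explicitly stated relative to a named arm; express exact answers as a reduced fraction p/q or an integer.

106/27

planetary set (27T centre, 26T on arm, 79T internal) — Willis relation
ring teeth: 27 + 2·26 = 79
27(ω_sun−ω_arm) = −79(ω_ring−ω_arm),  ω_ring = 0, ω_arm = 1
ω_sun = 1 − (79/27)(0−1) = 106/27
exact speed ratio = 106/27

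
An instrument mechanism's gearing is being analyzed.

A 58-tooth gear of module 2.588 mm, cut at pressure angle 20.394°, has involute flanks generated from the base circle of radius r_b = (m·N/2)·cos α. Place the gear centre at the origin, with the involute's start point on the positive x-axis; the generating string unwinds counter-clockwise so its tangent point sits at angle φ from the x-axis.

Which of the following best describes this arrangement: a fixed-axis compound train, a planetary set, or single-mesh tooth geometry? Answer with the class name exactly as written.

single-mesh tooth geometry

topology: single-mesh involute geometry — m = 2.588, N = 58
classification: single-mesh tooth geometry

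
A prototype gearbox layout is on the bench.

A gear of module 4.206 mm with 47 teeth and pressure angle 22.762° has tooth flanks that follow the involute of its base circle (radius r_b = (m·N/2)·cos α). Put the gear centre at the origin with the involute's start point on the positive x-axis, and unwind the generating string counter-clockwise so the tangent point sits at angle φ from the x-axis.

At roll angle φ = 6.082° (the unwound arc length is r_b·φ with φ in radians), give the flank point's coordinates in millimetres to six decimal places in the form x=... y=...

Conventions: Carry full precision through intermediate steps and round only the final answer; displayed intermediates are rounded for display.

x=91.655315 y=0.036298

recognized (one wheel, involute flank): single-mesh tooth geometry, m = 4.206, N = 47
pitch radius r_p = m·N/2 = 4.206·47/2 = 98.841000
base radius r_b = r_p·cos α = 98.841000·cos 22.762° = 91.143259
roll angle φ = 6.082° = 0.10615093 rad
x = r_b·(cos φ + φ·sin φ) = 91.655315
y = r_b·(sin φ − φ·cos φ) = 0.036298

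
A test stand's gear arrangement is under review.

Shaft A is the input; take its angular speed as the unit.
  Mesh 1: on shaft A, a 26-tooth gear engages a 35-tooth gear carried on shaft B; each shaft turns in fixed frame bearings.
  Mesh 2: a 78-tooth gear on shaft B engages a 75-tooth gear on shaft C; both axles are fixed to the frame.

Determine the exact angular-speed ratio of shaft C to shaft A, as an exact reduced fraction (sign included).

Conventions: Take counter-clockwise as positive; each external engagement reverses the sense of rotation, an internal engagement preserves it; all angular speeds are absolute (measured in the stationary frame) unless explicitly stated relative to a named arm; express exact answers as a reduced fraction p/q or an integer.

676/875

class = fixed-axis compound train [2 meshes; 2 ratios multiply, 2 sense flips]
mesh 1 [26T→35T]: running ratio 26/35, sense −
mesh 2 [78T→75T]: running ratio 676/875, sense +
ω_out/ω_in = 676/875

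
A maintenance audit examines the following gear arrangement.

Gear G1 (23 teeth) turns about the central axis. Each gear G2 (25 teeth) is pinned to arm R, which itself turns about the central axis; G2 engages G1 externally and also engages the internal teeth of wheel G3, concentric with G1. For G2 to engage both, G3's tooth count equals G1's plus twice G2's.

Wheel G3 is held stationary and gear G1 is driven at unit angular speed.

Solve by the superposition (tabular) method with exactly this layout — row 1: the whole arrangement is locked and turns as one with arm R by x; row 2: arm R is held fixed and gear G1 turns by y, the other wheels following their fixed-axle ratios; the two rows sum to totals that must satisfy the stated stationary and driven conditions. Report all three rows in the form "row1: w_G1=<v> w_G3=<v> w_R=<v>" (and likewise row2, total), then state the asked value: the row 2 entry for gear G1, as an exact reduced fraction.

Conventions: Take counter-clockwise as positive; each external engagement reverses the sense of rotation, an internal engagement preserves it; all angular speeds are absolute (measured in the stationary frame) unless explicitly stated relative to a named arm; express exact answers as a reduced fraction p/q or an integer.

row1: w_G1=23/96 w_G3=23/96 w_R=23/96
row2: w_G1=73/96 w_G3=-23/96 w_R=0
total: w_G1=1 w_G3=0 w_R=23/96
asked value: 73/96

planetary set (23T centre, 25T on arm, 73T internal) — Willis relation
row 1 (train locked, turned with arm): all members turn x
row 2 (arm held, sun turns y): ω_ring = −(23/73)·y, ω_arm = 0
boundary: total ω_ring = x − (23/73)·y = 0 and total ω_sun = x + y = 1  ⇒  y = 73/96, x = 23/96
row 2 ring = −(23/73)·73/96 = -23/96
totals (row 1 + row 2): sun 23/96 + 73/96 = 1, ring 23/96 + (-23/96) = 0, arm 23/96 + 0 = 23/96
asked cell (row2, sun) = 73/96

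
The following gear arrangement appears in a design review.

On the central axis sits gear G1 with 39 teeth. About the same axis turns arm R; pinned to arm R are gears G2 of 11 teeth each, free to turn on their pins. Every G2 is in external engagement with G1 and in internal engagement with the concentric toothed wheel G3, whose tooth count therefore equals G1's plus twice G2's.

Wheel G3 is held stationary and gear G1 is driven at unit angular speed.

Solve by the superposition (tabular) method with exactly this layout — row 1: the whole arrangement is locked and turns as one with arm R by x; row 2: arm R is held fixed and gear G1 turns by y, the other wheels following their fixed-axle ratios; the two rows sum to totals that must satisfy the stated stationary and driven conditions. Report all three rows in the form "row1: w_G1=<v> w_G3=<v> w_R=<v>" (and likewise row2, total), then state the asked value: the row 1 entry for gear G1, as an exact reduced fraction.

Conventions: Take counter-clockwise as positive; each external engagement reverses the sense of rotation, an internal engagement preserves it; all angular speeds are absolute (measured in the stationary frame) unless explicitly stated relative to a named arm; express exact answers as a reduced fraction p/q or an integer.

row1: w_G1=39/100 w_G3=39/100 w_R=39/100
row2: w_G1=61/100 w_G3=-39/100 w_R=0
total: w_G1=1 w_G3=0 w_R=39/100
asked value: 39/100

recognized (axles ride arm R): planetary set, 39/11/61 teeth
row 1 — lock + rotate with arm: ω_sun = ω_ring = ω_arm = x
row 2 (arm held, sun turns y): ω_ring = −(39/61)·y, ω_arm = 0
boundary: total ω_ring = x − (39/61)·y = 0 and total ω_sun = x + y = 1  ⇒  y = 61/100, x = 39/100
row 2 ring = −(39/61)·61/100 = -39/100
totals (row 1 + row 2): sun 39/100 + 61/100 = 1, ring 39/100 + (-39/100) = 0, arm 39/100 + 0 = 39/100
asked cell (row1, sun) = 39/100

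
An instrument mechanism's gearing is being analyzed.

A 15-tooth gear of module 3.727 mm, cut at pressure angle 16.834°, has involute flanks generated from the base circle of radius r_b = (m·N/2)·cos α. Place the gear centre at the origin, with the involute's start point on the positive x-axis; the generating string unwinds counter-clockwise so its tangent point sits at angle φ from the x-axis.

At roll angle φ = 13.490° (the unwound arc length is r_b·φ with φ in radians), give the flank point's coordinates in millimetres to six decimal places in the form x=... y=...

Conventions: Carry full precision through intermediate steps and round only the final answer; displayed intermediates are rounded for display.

x=27.485992 y=0.115754

class = single-mesh tooth geometry [base-circle involute, m = 3.727, 15T]
pitch radius r_p = m·N/2 = 3.727·15/2 = 27.952500
base radius r_b = r_p·cos α = 27.952500·cos 16.834° = 26.754674
roll angle φ = 13.490° = 0.23544492 rad
x = r_b·(cos φ + φ·sin φ) = 27.485992
y = r_b·(sin φ − φ·cos φ) = 0.115754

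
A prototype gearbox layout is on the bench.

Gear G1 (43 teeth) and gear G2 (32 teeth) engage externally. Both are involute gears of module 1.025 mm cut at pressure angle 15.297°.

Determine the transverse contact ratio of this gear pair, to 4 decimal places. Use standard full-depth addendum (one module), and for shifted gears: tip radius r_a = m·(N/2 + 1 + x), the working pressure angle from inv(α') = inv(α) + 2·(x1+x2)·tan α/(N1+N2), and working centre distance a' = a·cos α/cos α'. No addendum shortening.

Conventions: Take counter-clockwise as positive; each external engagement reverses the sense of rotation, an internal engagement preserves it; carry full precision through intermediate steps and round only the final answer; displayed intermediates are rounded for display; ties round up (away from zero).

class = single-mesh tooth geometry [involute pair 43T × 32T, m = 1.025]
base radii: r_b1 = 21.256739, r_b2 = 15.818968
tip radii: r_a1 = 23.062500, r_a2 = 17.425000
no profile shift: α' = α, a' = a
action lengths: √(r_a1²−r_b1²) = 8.945947, √(r_a2²−r_b2²) = 7.306906
base pitch p_b = π·m·cos α = 3.106047
CR = (8.945947 + 7.306906 − 38.437500·sin 15.29700°)/3.106047 = 1.967830
contact ratio ≈ 1.9678

1.9678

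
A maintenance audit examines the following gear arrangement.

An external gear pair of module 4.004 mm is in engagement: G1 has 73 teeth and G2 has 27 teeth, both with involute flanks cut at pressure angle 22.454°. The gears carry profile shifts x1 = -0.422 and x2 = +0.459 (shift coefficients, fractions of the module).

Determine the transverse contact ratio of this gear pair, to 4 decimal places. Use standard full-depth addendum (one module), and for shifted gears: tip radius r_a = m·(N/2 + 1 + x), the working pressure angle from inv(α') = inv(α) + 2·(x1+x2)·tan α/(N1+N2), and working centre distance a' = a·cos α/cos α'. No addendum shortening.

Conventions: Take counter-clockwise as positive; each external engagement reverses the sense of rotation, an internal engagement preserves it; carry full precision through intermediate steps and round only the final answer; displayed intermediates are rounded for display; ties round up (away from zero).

topology: single-mesh involute geometry — m = 4.004, 73T/27T pair
base radii: r_b1 = 135.066156, r_b2 = 49.955976
tip radii: r_a1 = 148.460312, r_a2 = 59.895836
inv(α') = inv(22.454°) + 2·(-0.422+0.459)·tan α/(73+27) = 0.02168287  ⇒  α' = 22.55608°
a' = a·cos α / cos α' = 200.2000·cos 22.454°/cos 22.55608° = 200.347829
action lengths: √(r_a1²−r_b1²) = 61.624652, √(r_a2²−r_b2²) = 33.044087
base pitch p_b = π·m·cos α = 11.625283
CR = (61.624652 + 33.044087 − 200.347829·sin 22.55608°)/11.625283 = 1.532678
contact ratio ≈ 1.5327

1.5327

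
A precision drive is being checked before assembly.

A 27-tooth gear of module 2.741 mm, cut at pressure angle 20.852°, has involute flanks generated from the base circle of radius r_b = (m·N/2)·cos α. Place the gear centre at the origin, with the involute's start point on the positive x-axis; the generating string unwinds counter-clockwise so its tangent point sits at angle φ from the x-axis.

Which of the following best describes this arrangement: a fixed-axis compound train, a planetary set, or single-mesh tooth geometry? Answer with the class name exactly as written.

single-mesh tooth geometry

recognized (one wheel, involute flank): single-mesh tooth geometry, m = 2.741, N = 27
classification: single-mesh tooth geometry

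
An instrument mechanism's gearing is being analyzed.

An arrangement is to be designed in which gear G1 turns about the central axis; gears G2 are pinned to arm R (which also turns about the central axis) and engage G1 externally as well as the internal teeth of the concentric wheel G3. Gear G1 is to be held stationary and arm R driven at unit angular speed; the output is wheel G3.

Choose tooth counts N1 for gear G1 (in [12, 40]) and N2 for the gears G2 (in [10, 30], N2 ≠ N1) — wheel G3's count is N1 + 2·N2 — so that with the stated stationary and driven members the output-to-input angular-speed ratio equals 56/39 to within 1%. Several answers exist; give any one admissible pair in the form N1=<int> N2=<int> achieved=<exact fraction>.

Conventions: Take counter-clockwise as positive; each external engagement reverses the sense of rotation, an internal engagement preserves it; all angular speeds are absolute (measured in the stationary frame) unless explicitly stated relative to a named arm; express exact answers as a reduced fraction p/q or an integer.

N1=17 N2=11 achieved=56/39

class = planetary set [ratio 56/39 wanted; Willis about the carrier]
Willis with ω_sun = 0: ω_ring/ω_arm = (N1+N3)/N3; set equal to 56/39  ⇒  N3/N1 = 1/(56/39 − 1) = 39/17
N3 = N1 + 2·N2  ⇒  N2/N1 = (N3/N1 − 1)/2 = (39/17 − 1)/2 = 11/17
smallest multiple with N1 ≥ 12 and N2 ≥ 10: k = 1  ⇒  N1 = 1·17 = 17, N2 = 1·11 = 11 (N1 ≤ 40, N2 ≤ 30, N2 ≠ N1 ✓), N3 = 17 + 2·11 = 39
check: (N1+N3)/N3 with N1 = 17, N3 = 39 gives 56/39; |achieved − target| = 0 ≤ 14/975 ✓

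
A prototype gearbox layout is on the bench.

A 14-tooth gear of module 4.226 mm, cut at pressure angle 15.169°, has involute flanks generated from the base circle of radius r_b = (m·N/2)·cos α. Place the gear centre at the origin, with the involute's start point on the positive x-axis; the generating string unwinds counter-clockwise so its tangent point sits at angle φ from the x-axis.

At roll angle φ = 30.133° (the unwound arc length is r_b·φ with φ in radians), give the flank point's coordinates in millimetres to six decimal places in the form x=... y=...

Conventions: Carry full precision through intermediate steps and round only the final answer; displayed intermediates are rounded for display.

topology: single-mesh involute geometry — m = 4.226, N = 14
pitch radius r_p = m·N/2 = 4.226·14/2 = 29.582000
base radius r_b = r_p·cos α = 29.582000·cos 15.169° = 28.551310
roll angle φ = 30.133° = 0.52592006 rad
x = r_b·(cos φ + φ·sin φ) = 32.230975
y = r_b·(sin φ − φ·cos φ) = 1.346492

x=32.230975 y=1.346492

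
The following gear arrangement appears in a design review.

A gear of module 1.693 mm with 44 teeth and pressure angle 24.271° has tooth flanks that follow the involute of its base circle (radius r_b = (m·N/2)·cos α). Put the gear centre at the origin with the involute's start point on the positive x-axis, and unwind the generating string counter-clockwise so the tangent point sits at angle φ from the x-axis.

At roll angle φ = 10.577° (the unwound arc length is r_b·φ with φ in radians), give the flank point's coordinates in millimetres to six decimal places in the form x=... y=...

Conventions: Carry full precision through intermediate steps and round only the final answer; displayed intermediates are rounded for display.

x=34.527508 y=0.070959

topology: single-mesh involute geometry — m = 1.693, N = 44
pitch radius r_p = m·N/2 = 1.693·44/2 = 37.246000
base radius r_b = r_p·cos α = 37.246000·cos 24.271° = 33.953880
roll angle φ = 10.577° = 0.18460347 rad
x = r_b·(cos φ + φ·sin φ) = 34.527508
y = r_b·(sin φ − φ·cos φ) = 0.070959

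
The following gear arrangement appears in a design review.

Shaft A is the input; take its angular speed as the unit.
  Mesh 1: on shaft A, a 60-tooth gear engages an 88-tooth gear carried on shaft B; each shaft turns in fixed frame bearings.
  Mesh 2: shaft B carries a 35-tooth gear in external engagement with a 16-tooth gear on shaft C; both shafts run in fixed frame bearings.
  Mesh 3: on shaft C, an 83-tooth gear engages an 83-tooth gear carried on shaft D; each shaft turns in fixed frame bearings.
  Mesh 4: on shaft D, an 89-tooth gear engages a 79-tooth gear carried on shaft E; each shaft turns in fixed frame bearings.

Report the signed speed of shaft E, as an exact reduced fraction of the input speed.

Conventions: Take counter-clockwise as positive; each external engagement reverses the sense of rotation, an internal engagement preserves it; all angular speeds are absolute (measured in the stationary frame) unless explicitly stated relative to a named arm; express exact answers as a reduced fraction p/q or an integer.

46725/27808

4-mesh fixed-axis compound train (all bearings frame-fixed)
mesh 1 [60T→88T]: |ω|/ω_in = 1×60/88 = 15/22, sense flips to −
mesh 2 [35T→16T]: |ω|/ω_in = (15/22)×35/16 = 525/352, sense flips to +
mesh 3 [83T→83T]: |ω|/ω_in = (525/352)×83/83 = 525/352, sense flips to −
mesh 4 [89T→79T]: |ω|/ω_in = (525/352)×89/79 = 46725/27808, sense flips to +
signed output speed (× input speed) = 46725/27808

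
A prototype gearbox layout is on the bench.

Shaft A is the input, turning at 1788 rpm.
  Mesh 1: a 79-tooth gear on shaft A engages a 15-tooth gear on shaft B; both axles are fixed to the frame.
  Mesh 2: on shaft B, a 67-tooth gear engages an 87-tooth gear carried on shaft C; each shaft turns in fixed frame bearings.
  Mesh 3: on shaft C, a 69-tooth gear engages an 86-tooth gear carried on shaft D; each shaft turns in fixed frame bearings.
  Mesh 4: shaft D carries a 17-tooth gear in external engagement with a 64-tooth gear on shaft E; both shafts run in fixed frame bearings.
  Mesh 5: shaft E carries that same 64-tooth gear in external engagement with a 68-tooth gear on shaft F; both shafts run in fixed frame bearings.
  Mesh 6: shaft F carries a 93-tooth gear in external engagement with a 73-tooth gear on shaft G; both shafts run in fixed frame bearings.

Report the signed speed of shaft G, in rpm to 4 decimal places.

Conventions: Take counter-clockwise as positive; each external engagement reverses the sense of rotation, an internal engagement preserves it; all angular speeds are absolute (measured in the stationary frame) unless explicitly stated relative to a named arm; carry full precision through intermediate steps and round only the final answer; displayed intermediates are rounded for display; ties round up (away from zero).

+1853.1460 rpm

6-mesh fixed-axis compound train (all bearings frame-fixed)
mesh 1 [79T→15T]: ω = 1788.0000×79/15 = 9416.8000 rpm, sense flips to −
mesh 2 [67T→87T]: ω = 9416.8000×67/87 = 7252.0184 rpm, sense flips to +
mesh 3 [69T→86T]: ω = 7252.0184×69/86 = 5818.4799 rpm, sense flips to −
mesh 4 [17T→64T]: ω = 5818.4799×17/64 = 1545.5337 rpm, sense flips to +
mesh 5 [64T→68T]: ω = 1545.5337×64/68 = 1454.6200 rpm, sense flips to −
mesh 6 [93T→73T]: ω = 1454.6200×93/73 = 1853.1460 rpm, sense flips to +
signed output speed = +1853.1460 rpm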